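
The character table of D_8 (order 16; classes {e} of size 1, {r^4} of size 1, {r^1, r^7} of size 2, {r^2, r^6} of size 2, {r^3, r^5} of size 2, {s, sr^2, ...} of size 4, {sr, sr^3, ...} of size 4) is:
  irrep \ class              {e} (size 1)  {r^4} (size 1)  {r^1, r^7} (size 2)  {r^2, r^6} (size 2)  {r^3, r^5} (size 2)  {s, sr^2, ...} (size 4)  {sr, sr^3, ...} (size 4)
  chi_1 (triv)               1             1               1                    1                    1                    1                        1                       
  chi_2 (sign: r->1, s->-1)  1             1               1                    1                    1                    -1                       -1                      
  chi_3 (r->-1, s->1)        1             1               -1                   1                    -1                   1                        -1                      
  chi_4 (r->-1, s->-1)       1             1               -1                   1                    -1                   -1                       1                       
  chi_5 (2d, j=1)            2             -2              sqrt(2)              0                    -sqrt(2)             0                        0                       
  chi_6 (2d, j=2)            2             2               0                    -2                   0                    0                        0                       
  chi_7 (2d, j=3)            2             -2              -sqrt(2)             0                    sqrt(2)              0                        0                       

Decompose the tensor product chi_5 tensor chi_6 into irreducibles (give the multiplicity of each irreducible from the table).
chi_5 tensor chi_6 = chi_5 + chi_7 (all other irreducibles have multiplicity 0).

Justification: The character of a tensor product is the pointwise product (chi_5 * chi_6)(C) = chi_5(C) * chi_6(C):
  {e}: (2)*(2), {r^4}: (-2)*(2), {r^1, r^7}: (sqrt(2))*(0), {r^2, r^6}: (0)*(-2), {r^3, r^5}: (-sqrt(2))*(0), {s, sr^2, ...}: (0)*(0), {sr, sr^3, ...}: (0)*(0)
so (chi_5 * chi_6) takes values
  {e} -> 4, {r^4} -> -4, {r^1, r^7} -> 0, {r^2, r^6} -> 0, {r^3, r^5} -> 0, {s, sr^2, ...} -> 0, {sr, sr^3, ...} -> 0.
Now take the inner product of this character with each irreducible chi from the table, <chi_5*chi_6, chi> = (1/16) sum_C |C| (chi_5*chi_6)(C) conj(chi(C)):
  <chi_5*chi_6, chi_1> = (1/16)[1*(4)*conj(1) + 1*(-4)*conj(1) + 2*(0)*conj(1) + 2*(0)*conj(1) + 2*(0)*conj(1) + 4*(0)*conj(1) + 4*(0)*conj(1)]
      = (1/16)[(4) + (-4) + (0) + (0) + (0) + (0) + (0)] = 0/16 = 0
  <chi_5*chi_6, chi_2> = (1/16)[1*(4)*conj(1) + 1*(-4)*conj(1) + 2*(0)*conj(1) + 2*(0)*conj(1) + 2*(0)*conj(1) + 4*(0)*conj(-1) + 4*(0)*conj(-1)]
      = (1/16)[(4) + (-4) + (0) + (0) + (0) + (0) + (0)] = 0/16 = 0
  <chi_5*chi_6, chi_3> = (1/16)[1*(4)*conj(1) + 1*(-4)*conj(1) + 2*(0)*conj(-1) + 2*(0)*conj(1) + 2*(0)*conj(-1) + 4*(0)*conj(1) + 4*(0)*conj(-1)]
      = (1/16)[(4) + (-4) + (0) + (0) + (0) + (0) + (0)] = 0/16 = 0
  <chi_5*chi_6, chi_4> = (1/16)[1*(4)*conj(1) + 1*(-4)*conj(1) + 2*(0)*conj(-1) + 2*(0)*conj(1) + 2*(0)*conj(-1) + 4*(0)*conj(-1) + 4*(0)*conj(1)]
      = (1/16)[(4) + (-4) + (0) + (0) + (0) + (0) + (0)] = 0/16 = 0
  <chi_5*chi_6, chi_5> = (1/16)[1*(4)*conj(2) + 1*(-4)*conj(-2) + 2*(0)*conj(sqrt(2)) + 2*(0)*conj(0) + 2*(0)*conj(-sqrt(2)) + 4*(0)*conj(0) + 4*(0)*conj(0)]
      = (1/16)[(8) + (8) + (0) + (0) + (0) + (0) + (0)] = 16/16 = 1
  <chi_5*chi_6, chi_6> = (1/16)[1*(4)*conj(2) + 1*(-4)*conj(2) + 2*(0)*conj(0) + 2*(0)*conj(-2) + 2*(0)*conj(0) + 4*(0)*conj(0) + 4*(0)*conj(0)]
      = (1/16)[(8) + (-8) + (0) + (0) + (0) + (0) + (0)] = 0/16 = 0
  <chi_5*chi_6, chi_7> = (1/16)[1*(4)*conj(2) + 1*(-4)*conj(-2) + 2*(0)*conj(-sqrt(2)) + 2*(0)*conj(0) + 2*(0)*conj(sqrt(2)) + 4*(0)*conj(0) + 4*(0)*conj(0)]
      = (1/16)[(8) + (8) + (0) + (0) + (0) + (0) + (0)] = 16/16 = 1
Hence the multiplicities are chi_5: 1, chi_7: 1. Dimension check: dim(chi_5)*dim(chi_6) = 2*2 = 4 and sum (mult * dim) = 1*2 + 1*2 = 4.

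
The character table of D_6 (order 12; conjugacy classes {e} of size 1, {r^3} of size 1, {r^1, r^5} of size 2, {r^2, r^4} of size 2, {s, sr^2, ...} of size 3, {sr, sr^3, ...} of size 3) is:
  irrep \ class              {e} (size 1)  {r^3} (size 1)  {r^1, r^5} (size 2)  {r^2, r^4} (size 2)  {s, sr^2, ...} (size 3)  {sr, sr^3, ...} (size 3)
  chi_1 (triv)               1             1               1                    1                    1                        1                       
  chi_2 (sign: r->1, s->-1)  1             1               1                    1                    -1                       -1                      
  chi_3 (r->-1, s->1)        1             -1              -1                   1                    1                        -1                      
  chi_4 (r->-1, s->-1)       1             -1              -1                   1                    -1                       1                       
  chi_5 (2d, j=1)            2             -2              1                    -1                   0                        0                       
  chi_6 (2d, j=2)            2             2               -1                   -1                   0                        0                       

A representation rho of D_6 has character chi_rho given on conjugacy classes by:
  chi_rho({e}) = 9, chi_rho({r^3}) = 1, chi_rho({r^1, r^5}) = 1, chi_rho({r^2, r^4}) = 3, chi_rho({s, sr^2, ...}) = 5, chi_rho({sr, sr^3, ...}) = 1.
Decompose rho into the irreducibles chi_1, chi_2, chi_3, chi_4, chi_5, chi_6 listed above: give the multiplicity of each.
Multiplicities: chi_1: 3, chi_2: 0, chi_3: 2, chi_4: 0, chi_5: 1, chi_6: 1.

Proof sketch: Use <chi_rho, chi> = (1/|G|) sum_C |C| * chi_rho(C) * conj(chi(C)) with |G| = 12 for each irreducible chi in the table:
  <chi_rho, chi_1> = (1/12)[1*(9)*conj(1) + 1*(1)*conj(1) + 2*(1)*conj(1) + 2*(3)*conj(1) + 3*(5)*conj(1) + 3*(1)*conj(1)]
      = (1/12)[(9) + (1) + (2) + (6) + (15) + (3)] = 36/12 = 3
  <chi_rho, chi_2> = (1/12)[1*(9)*conj(1) + 1*(1)*conj(1) + 2*(1)*conj(1) + 2*(3)*conj(1) + 3*(5)*conj(-1) + 3*(1)*conj(-1)]
      = (1/12)[(9) + (1) + (2) + (6) + (-15) + (-3)] = 0/12 = 0
  <chi_rho, chi_3> = (1/12)[1*(9)*conj(1) + 1*(1)*conj(-1) + 2*(1)*conj(-1) + 2*(3)*conj(1) + 3*(5)*conj(1) + 3*(1)*conj(-1)]
      = (1/12)[(9) + (-1) + (-2) + (6) + (15) + (-3)] = 24/12 = 2
  <chi_rho, chi_4> = (1/12)[1*(9)*conj(1) + 1*(1)*conj(-1) + 2*(1)*conj(-1) + 2*(3)*conj(1) + 3*(5)*conj(-1) + 3*(1)*conj(1)]
      = (1/12)[(9) + (-1) + (-2) + (6) + (-15) + (3)] = 0/12 = 0
  <chi_rho, chi_5> = (1/12)[1*(9)*conj(2) + 1*(1)*conj(-2) + 2*(1)*conj(1) + 2*(3)*conj(-1) + 3*(5)*conj(0) + 3*(1)*conj(0)]
      = (1/12)[(18) + (-2) + (2) + (-6) + (0) + (0)] = 12/12 = 1
  <chi_rho, chi_6> = (1/12)[1*(9)*conj(2) + 1*(1)*conj(2) + 2*(1)*conj(-1) + 2*(3)*conj(-1) + 3*(5)*conj(0) + 3*(1)*conj(0)]
      = (1/12)[(18) + (2) + (-2) + (-6) + (0) + (0)] = 12/12 = 1
Dimension check: dim(rho) = sum (mult * dim) = 3*1 + 0*1 + 2*1 + 0*1 + 1*2 + 1*2 = 9 = chi_rho(e) = 9.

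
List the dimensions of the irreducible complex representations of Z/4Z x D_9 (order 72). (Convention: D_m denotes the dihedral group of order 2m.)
Dimensions: 1, 1, 1, 1, 1, 1, 1, 1, 2, 2, 2, 2, 2, 2, 2, 2, 2, 2, 2, 2, 2, 2, 2, 2

There are 24 irreducibles (= number of conjugacy classes). Their dimensions d_i satisfy sum d_i^2 = |G| = 72: 1 + 1 + 1 + 1 + 1 + 1 + 1 + 1 + 4 + 4 + 4 + 4 + 4 + 4 + 4 + 4 + 4 + 4 + 4 + 4 + 4 + 4 + 4 + 4 = 72. (For the product with Z/4Z: each of the 4 1-dim characters of Z/4Z tensors with each irrep of D_9, giving 4 copies of each D_9-dimension.)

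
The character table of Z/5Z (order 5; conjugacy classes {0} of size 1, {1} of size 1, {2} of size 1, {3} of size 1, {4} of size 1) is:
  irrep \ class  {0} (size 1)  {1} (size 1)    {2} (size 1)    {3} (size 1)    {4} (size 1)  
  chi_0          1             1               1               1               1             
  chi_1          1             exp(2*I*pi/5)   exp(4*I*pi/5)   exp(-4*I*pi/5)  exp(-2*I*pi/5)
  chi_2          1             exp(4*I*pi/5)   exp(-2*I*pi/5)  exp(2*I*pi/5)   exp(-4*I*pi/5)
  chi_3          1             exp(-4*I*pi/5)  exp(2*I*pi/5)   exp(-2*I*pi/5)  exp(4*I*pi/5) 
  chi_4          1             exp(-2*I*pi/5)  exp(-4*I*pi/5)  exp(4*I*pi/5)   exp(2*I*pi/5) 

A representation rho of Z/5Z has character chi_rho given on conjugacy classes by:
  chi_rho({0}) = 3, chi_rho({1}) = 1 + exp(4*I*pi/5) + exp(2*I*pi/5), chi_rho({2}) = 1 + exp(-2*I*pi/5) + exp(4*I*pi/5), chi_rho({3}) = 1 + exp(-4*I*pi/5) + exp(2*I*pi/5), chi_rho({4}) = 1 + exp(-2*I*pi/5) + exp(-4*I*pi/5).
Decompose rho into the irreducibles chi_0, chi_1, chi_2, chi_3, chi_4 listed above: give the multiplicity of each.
Multiplicities: chi_0: 1, chi_1: 1, chi_2: 1, chi_3: 0, chi_4: 0.

Use <chi_rho, chi> = (1/|G|) sum_C |C| * chi_rho(C) * conj(chi(C)) with |G| = 5 for each irreducible chi in the table:
  <chi_rho, chi_0> = (1/5)[1*(3)*conj(1) + 1*(1 + exp(4*I*pi/5) + exp(2*I*pi/5))*conj(1) + 1*(1 + exp(-2*I*pi/5) + exp(4*I*pi/5))*conj(1) + 1*(1 + exp(-4*I*pi/5) + exp(2*I*pi/5))*conj(1) + 1*(1 + exp(-2*I*pi/5) + exp(-4*I*pi/5))*conj(1)]
      = (1/5)[(3) + (1 + exp(4*I*pi/5) + exp(2*I*pi/5)) + (1 + exp(-2*I*pi/5) + exp(4*I*pi/5)) + (1 + exp(-4*I*pi/5) + exp(2*I*pi/5)) + (1 + exp(-2*I*pi/5) + exp(-4*I*pi/5))] = 5/5 = 1
  <chi_rho, chi_1> = (1/5)[1*(3)*conj(1) + 1*(1 + exp(4*I*pi/5) + exp(2*I*pi/5))*conj(exp(2*I*pi/5)) + 1*(1 + exp(-2*I*pi/5) + exp(4*I*pi/5))*conj(exp(4*I*pi/5)) + 1*(1 + exp(-4*I*pi/5) + exp(2*I*pi/5))*conj(exp(-4*I*pi/5)) + 1*(1 + exp(-2*I*pi/5) + exp(-4*I*pi/5))*conj(exp(-2*I*pi/5))]
      = (1/5)[(3) + (1 + exp(-2*I*pi/5) + exp(2*I*pi/5)) + (1 + exp(-4*I*pi/5) + exp(4*I*pi/5)) + (1 + exp(-4*I*pi/5) + exp(4*I*pi/5)) + (1 + exp(-2*I*pi/5) + exp(2*I*pi/5))] = 5/5 = 1
  <chi_rho, chi_2> = (1/5)[1*(3)*conj(1) + 1*(1 + exp(4*I*pi/5) + exp(2*I*pi/5))*conj(exp(4*I*pi/5)) + 1*(1 + exp(-2*I*pi/5) + exp(4*I*pi/5))*conj(exp(-2*I*pi/5)) + 1*(1 + exp(-4*I*pi/5) + exp(2*I*pi/5))*conj(exp(2*I*pi/5)) + 1*(1 + exp(-2*I*pi/5) + exp(-4*I*pi/5))*conj(exp(-4*I*pi/5))]
      = (1/5)[(3) + (1 + exp(-2*I*pi/5) + exp(-4*I*pi/5)) + (1 + exp(-4*I*pi/5) + exp(2*I*pi/5)) + (1 + exp(-2*I*pi/5) + exp(4*I*pi/5)) + (1 + exp(4*I*pi/5) + exp(2*I*pi/5))] = 5/5 = 1
  <chi_rho, chi_3> = (1/5)[1*(3)*conj(1) + 1*(1 + exp(4*I*pi/5) + exp(2*I*pi/5))*conj(exp(-4*I*pi/5)) + 1*(1 + exp(-2*I*pi/5) + exp(4*I*pi/5))*conj(exp(2*I*pi/5)) + 1*(1 + exp(-4*I*pi/5) + exp(2*I*pi/5))*conj(exp(-2*I*pi/5)) + 1*(1 + exp(-2*I*pi/5) + exp(-4*I*pi/5))*conj(exp(4*I*pi/5))]
      = (1/5)[(3) + (exp(-2*I*pi/5) + exp(-4*I*pi/5) + exp(4*I*pi/5)) + (exp(-2*I*pi/5) + exp(-4*I*pi/5) + exp(2*I*pi/5)) + (exp(-2*I*pi/5) + exp(4*I*pi/5) + exp(2*I*pi/5)) + (exp(-4*I*pi/5) + exp(4*I*pi/5) + exp(2*I*pi/5))] = 0/5 = 0
  <chi_rho, chi_4> = (1/5)[1*(3)*conj(1) + 1*(1 + exp(4*I*pi/5) + exp(2*I*pi/5))*conj(exp(-2*I*pi/5)) + 1*(1 + exp(-2*I*pi/5) + exp(4*I*pi/5))*conj(exp(-4*I*pi/5)) + 1*(1 + exp(-4*I*pi/5) + exp(2*I*pi/5))*conj(exp(4*I*pi/5)) + 1*(1 + exp(-2*I*pi/5) + exp(-4*I*pi/5))*conj(exp(2*I*pi/5))]
      = (1/5)[(3) + (exp(-4*I*pi/5) + exp(4*I*pi/5) + exp(2*I*pi/5)) + (exp(-2*I*pi/5) + exp(4*I*pi/5) + exp(2*I*pi/5)) + (exp(-2*I*pi/5) + exp(-4*I*pi/5) + exp(2*I*pi/5)) + (exp(-2*I*pi/5) + exp(-4*I*pi/5) + exp(4*I*pi/5))] = 0/5 = 0
(Exp terms are combined using exp(i*s)*conj(exp(i*t)) = exp(i*(s-t)), and sums of them are collapsed using the identity that for every m > 1 the m distinct m-th roots of unity sum to 0, e.g. 1 + exp(2*I*pi/3) + exp(-2*I*pi/3) = 0.)
Dimension check: dim(rho) = sum (mult * dim) = 1*1 + 1*1 + 1*1 + 0*1 + 0*1 = 3 = chi_rho(e) = 3.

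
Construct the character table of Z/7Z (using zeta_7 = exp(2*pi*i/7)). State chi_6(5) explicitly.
Character table of Z/7Z (irreps indexed chi_0,...,chi_6 with chi_k(m) = zeta_7^(k*m), zeta_7 = exp(2*pi*i/7)):
  irrep \ class  {0} (size 1)  {1} (size 1)    {2} (size 1)    {3} (size 1)    {4} (size 1)    {5} (size 1)    {6} (size 1)  
  chi_0          1             1               1               1               1               1               1             
  chi_1          1             exp(2*I*pi/7)   exp(4*I*pi/7)   exp(6*I*pi/7)   exp(-6*I*pi/7)  exp(-4*I*pi/7)  exp(-2*I*pi/7)
  chi_2          1             exp(4*I*pi/7)   exp(-6*I*pi/7)  exp(-2*I*pi/7)  exp(2*I*pi/7)   exp(6*I*pi/7)   exp(-4*I*pi/7)
  chi_3          1             exp(6*I*pi/7)   exp(-2*I*pi/7)  exp(4*I*pi/7)   exp(-4*I*pi/7)  exp(2*I*pi/7)   exp(-6*I*pi/7)
  chi_4          1             exp(-6*I*pi/7)  exp(2*I*pi/7)   exp(-4*I*pi/7)  exp(4*I*pi/7)   exp(-2*I*pi/7)  exp(6*I*pi/7) 
  chi_5          1             exp(-4*I*pi/7)  exp(6*I*pi/7)   exp(2*I*pi/7)   exp(-2*I*pi/7)  exp(-6*I*pi/7)  exp(4*I*pi/7) 
  chi_6          1             exp(-2*I*pi/7)  exp(-4*I*pi/7)  exp(-6*I*pi/7)  exp(6*I*pi/7)   exp(4*I*pi/7)   exp(2*I*pi/7) 

Spot check: chi_6(5) = zeta_7^(6*5) = zeta_7^30 = exp(4*I*pi/7).

Why: Z/7Z is abelian, so all 7 irreducible complex representations are 1-dimensional. They are given by chi_k(m) = zeta_7^(k*m) for k = 0,...,6. Row orthogonality: sum_m chi_k(m) conj(chi_l(m)) = 7 * [k = l].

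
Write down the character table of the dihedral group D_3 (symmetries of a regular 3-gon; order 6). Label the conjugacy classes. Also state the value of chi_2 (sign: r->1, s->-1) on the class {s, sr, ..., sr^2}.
Conjugacy classes: {e} of size 1, {r^1, r^2} of size 2, {s, sr, ..., sr^2} of size 3.
Character table:
  irrep \ class              {e} (size 1)  {r^1, r^2} (size 2)  {s, sr, ..., sr^2} (size 3)
  chi_1 (triv)               1             1                    1                          
  chi_2 (sign: r->1, s->-1)  1             1                    -1                         
  chi_3 (2d, j=1)            2             -1                   0                          

Spot check: chi_2 (sign: r->1, s->-1) on {s, sr, ..., sr^2} = -1.

Derivation: D_3 has order 2*3 = 6 with 3 conjugacy classes, hence 3 irreducibles. Sum of squared dims 1 + 1 + 4 = 6 = |G|. Linear characters come from the abelianisation; the 2-dimensional irreps have character r^k -> 2*cos(2*pi*j*k/3), reflections -> 0.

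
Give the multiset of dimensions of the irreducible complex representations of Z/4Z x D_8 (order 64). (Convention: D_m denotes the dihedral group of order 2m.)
Dimensions: 1, 1, 1, 1, 1, 1, 1, 1, 1, 1, 1, 1, 1, 1, 1, 1, 2, 2, 2, 2, 2, 2, 2, 2, 2, 2, 2, 2

Working: There are 28 irreducibles (= number of conjugacy classes). Their dimensions d_i satisfy sum d_i^2 = |G| = 64: 1 + 1 + 1 + 1 + 1 + 1 + 1 + 1 + 1 + 1 + 1 + 1 + 1 + 1 + 1 + 1 + 4 + 4 + 4 + 4 + 4 + 4 + 4 + 4 + 4 + 4 + 4 + 4 = 64. (For the product with Z/4Z: each of the 4 1-dim characters of Z/4Z tensors with each irrep of D_8, giving 4 copies of each D_8-dimension.)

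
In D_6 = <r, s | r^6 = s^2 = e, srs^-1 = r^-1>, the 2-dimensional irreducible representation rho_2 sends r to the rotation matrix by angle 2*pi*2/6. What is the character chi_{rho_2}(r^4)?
chi_{rho_2}(r^4) = 2*cos(2*pi*2*4/6) = -1

Why: rho_2(r^4) is rotation by angle 2*pi*2*4/6, whose trace is 2*cos(2*pi*2*4/6) = -1.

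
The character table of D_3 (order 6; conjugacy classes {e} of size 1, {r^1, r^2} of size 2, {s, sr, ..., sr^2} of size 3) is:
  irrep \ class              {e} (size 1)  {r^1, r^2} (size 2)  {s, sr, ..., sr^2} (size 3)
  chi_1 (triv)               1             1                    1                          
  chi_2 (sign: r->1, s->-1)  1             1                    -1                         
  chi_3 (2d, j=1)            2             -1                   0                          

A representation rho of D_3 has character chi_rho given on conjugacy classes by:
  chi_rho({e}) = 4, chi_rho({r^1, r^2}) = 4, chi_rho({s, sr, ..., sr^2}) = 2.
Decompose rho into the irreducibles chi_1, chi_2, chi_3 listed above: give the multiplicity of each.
Multiplicities: chi_1: 3, chi_2: 1, chi_3: 0.

Justification: Use <chi_rho, chi> = (1/|G|) sum_C |C| * chi_rho(C) * conj(chi(C)) with |G| = 6 for each irreducible chi in the table:
  <chi_rho, chi_1> = (1/6)[1*(4)*conj(1) + 2*(4)*conj(1) + 3*(2)*conj(1)]
      = (1/6)[(4) + (8) + (6)] = 18/6 = 3
  <chi_rho, chi_2> = (1/6)[1*(4)*conj(1) + 2*(4)*conj(1) + 3*(2)*conj(-1)]
      = (1/6)[(4) + (8) + (-6)] = 6/6 = 1
  <chi_rho, chi_3> = (1/6)[1*(4)*conj(2) + 2*(4)*conj(-1) + 3*(2)*conj(0)]
      = (1/6)[(8) + (-8) + (0)] = 0/6 = 0
Dimension check: dim(rho) = sum (mult * dim) = 3*1 + 1*1 + 0*2 = 4 = chi_rho(e) = 4.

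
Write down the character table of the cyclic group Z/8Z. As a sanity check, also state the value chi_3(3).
Character table of Z/8Z (irreps indexed chi_0,...,chi_7 with chi_k(m) = zeta_8^(k*m), zeta_8 = exp(2*pi*i/8)):
  irrep \ class  {0} (size 1)  {1} (size 1)    {2} (size 1)  {3} (size 1)    {4} (size 1)  {5} (size 1)    {6} (size 1)  {7} (size 1)  
  chi_0          1             1               1             1               1             1               1             1             
  chi_1          1             exp(I*pi/4)     I             exp(3*I*pi/4)   -1            exp(-3*I*pi/4)  -I            exp(-I*pi/4)  
  chi_2          1             I               -1            -I              1             I               -1            -I            
  chi_3          1             exp(3*I*pi/4)   -I            exp(I*pi/4)     -1            exp(-I*pi/4)    I             exp(-3*I*pi/4)
  chi_4          1             -1              1             -1              1             -1              1             -1            
  chi_5          1             exp(-3*I*pi/4)  I             exp(-I*pi/4)    -1            exp(I*pi/4)     -I            exp(3*I*pi/4) 
  chi_6          1             -I              -1            I               1             -I              -1            I             
  chi_7          1             exp(-I*pi/4)    -I            exp(-3*I*pi/4)  -1            exp(3*I*pi/4)   I             exp(I*pi/4)   

Spot check: chi_3(3) = zeta_8^(3*3) = zeta_8^9 = exp(I*pi/4).

Z/8Z is abelian, so all 8 irreducible complex representations are 1-dimensional. They are given by chi_k(m) = zeta_8^(k*m) for k = 0,...,7. Row orthogonality: sum_m chi_k(m) conj(chi_l(m)) = 8 * [k = l].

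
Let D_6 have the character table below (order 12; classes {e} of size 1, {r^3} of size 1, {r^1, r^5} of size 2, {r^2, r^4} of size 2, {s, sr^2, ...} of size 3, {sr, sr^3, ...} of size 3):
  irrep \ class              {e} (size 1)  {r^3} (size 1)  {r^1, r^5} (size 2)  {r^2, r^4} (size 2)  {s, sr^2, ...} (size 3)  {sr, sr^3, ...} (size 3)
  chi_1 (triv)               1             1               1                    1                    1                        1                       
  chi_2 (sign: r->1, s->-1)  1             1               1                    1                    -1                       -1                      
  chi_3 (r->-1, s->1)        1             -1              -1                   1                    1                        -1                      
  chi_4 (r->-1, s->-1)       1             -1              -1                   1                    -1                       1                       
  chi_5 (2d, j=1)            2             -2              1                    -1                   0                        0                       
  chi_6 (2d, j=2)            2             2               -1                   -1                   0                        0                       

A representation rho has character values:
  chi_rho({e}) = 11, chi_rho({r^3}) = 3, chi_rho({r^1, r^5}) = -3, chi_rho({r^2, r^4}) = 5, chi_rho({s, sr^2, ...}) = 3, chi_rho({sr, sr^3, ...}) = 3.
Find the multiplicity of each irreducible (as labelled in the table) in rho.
Multiplicities: chi_1: 3, chi_2: 0, chi_3: 2, chi_4: 2, chi_5: 0, chi_6: 2.

Argument: Use <chi_rho, chi> = (1/|G|) sum_C |C| * chi_rho(C) * conj(chi(C)) with |G| = 12 for each irreducible chi in the table:
  <chi_rho, chi_1> = (1/12)[1*(11)*conj(1) + 1*(3)*conj(1) + 2*(-3)*conj(1) + 2*(5)*conj(1) + 3*(3)*conj(1) + 3*(3)*conj(1)]
      = (1/12)[(11) + (3) + (-6) + (10) + (9) + (9)] = 36/12 = 3
  <chi_rho, chi_2> = (1/12)[1*(11)*conj(1) + 1*(3)*conj(1) + 2*(-3)*conj(1) + 2*(5)*conj(1) + 3*(3)*conj(-1) + 3*(3)*conj(-1)]
      = (1/12)[(11) + (3) + (-6) + (10) + (-9) + (-9)] = 0/12 = 0
  <chi_rho, chi_3> = (1/12)[1*(11)*conj(1) + 1*(3)*conj(-1) + 2*(-3)*conj(-1) + 2*(5)*conj(1) + 3*(3)*conj(1) + 3*(3)*conj(-1)]
      = (1/12)[(11) + (-3) + (6) + (10) + (9) + (-9)] = 24/12 = 2
  <chi_rho, chi_4> = (1/12)[1*(11)*conj(1) + 1*(3)*conj(-1) + 2*(-3)*conj(-1) + 2*(5)*conj(1) + 3*(3)*conj(-1) + 3*(3)*conj(1)]
      = (1/12)[(11) + (-3) + (6) + (10) + (-9) + (9)] = 24/12 = 2
  <chi_rho, chi_5> = (1/12)[1*(11)*conj(2) + 1*(3)*conj(-2) + 2*(-3)*conj(1) + 2*(5)*conj(-1) + 3*(3)*conj(0) + 3*(3)*conj(0)]
      = (1/12)[(22) + (-6) + (-6) + (-10) + (0) + (0)] = 0/12 = 0
  <chi_rho, chi_6> = (1/12)[1*(11)*conj(2) + 1*(3)*conj(2) + 2*(-3)*conj(-1) + 2*(5)*conj(-1) + 3*(3)*conj(0) + 3*(3)*conj(0)]
      = (1/12)[(22) + (6) + (6) + (-10) + (0) + (0)] = 24/12 = 2
Dimension check: dim(rho) = sum (mult * dim) = 3*1 + 0*1 + 2*1 + 2*1 + 0*2 + 2*2 = 11 = chi_rho(e) = 11.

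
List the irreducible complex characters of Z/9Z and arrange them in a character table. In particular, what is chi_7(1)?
Character table of Z/9Z (irreps indexed chi_0,...,chi_8 with chi_k(m) = zeta_9^(k*m), zeta_9 = exp(2*pi*i/9)):
  irrep \ class  {0} (size 1)  {1} (size 1)    {2} (size 1)    {3} (size 1)    {4} (size 1)    {5} (size 1)    {6} (size 1)    {7} (size 1)    {8} (size 1)  
  chi_0          1             1               1               1               1               1               1               1               1             
  chi_1          1             exp(2*I*pi/9)   exp(4*I*pi/9)   exp(2*I*pi/3)   exp(8*I*pi/9)   exp(-8*I*pi/9)  exp(-2*I*pi/3)  exp(-4*I*pi/9)  exp(-2*I*pi/9)
  chi_2          1             exp(4*I*pi/9)   exp(8*I*pi/9)   exp(-2*I*pi/3)  exp(-2*I*pi/9)  exp(2*I*pi/9)   exp(2*I*pi/3)   exp(-8*I*pi/9)  exp(-4*I*pi/9)
  chi_3          1             exp(2*I*pi/3)   exp(-2*I*pi/3)  1               exp(2*I*pi/3)   exp(-2*I*pi/3)  1               exp(2*I*pi/3)   exp(-2*I*pi/3)
  chi_4          1             exp(8*I*pi/9)   exp(-2*I*pi/9)  exp(2*I*pi/3)   exp(-4*I*pi/9)  exp(4*I*pi/9)   exp(-2*I*pi/3)  exp(2*I*pi/9)   exp(-8*I*pi/9)
  chi_5          1             exp(-8*I*pi/9)  exp(2*I*pi/9)   exp(-2*I*pi/3)  exp(4*I*pi/9)   exp(-4*I*pi/9)  exp(2*I*pi/3)   exp(-2*I*pi/9)  exp(8*I*pi/9) 
  chi_6          1             exp(-2*I*pi/3)  exp(2*I*pi/3)   1               exp(-2*I*pi/3)  exp(2*I*pi/3)   1               exp(-2*I*pi/3)  exp(2*I*pi/3) 
  chi_7          1             exp(-4*I*pi/9)  exp(-8*I*pi/9)  exp(2*I*pi/3)   exp(2*I*pi/9)   exp(-2*I*pi/9)  exp(-2*I*pi/3)  exp(8*I*pi/9)   exp(4*I*pi/9) 
  chi_8          1             exp(-2*I*pi/9)  exp(-4*I*pi/9)  exp(-2*I*pi/3)  exp(-8*I*pi/9)  exp(8*I*pi/9)   exp(2*I*pi/3)   exp(4*I*pi/9)   exp(2*I*pi/9) 

Spot check: chi_7(1) = zeta_9^(7*1) = zeta_9^7 = exp(-4*I*pi/9).

Argument: Z/9Z is abelian, so all 9 irreducible complex representations are 1-dimensional. They are given by chi_k(m) = zeta_9^(k*m) for k = 0,...,8. Row orthogonality: sum_m chi_k(m) conj(chi_l(m)) = 9 * [k = l].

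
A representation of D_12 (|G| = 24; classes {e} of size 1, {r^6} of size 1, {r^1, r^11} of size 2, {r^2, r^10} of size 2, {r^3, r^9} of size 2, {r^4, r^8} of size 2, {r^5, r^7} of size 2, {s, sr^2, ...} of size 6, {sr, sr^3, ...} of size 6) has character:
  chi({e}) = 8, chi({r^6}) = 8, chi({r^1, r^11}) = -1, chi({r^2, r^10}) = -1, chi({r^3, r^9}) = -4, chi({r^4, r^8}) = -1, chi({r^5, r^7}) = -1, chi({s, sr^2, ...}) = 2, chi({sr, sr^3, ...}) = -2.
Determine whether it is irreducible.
Not irreducible (reducible): <chi, chi> = 9 > 1.

Argument: <chi, chi> = (1/|G|) sum_C |C| * |chi(C)|^2 = (1/24)[1*|8|^2 + 1*|8|^2 + 2*|-1|^2 + 2*|-1|^2 + 2*|-4|^2 + 2*|-1|^2 + 2*|-1|^2 + 6*|2|^2 + 6*|-2|^2]
  = (1/24)[(64) + (64) + (2) + (2) + (32) + (2) + (2) + (24) + (24)] = 216/24 = 9.
A character is irreducible iff <chi, chi> = 1, so this representation is reducible.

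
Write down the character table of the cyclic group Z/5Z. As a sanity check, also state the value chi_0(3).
Character table of Z/5Z (irreps indexed chi_0,...,chi_4 with chi_k(m) = zeta_5^(k*m), zeta_5 = exp(2*pi*i/5)):
  irrep \ class  {0} (size 1)  {1} (size 1)    {2} (size 1)    {3} (size 1)    {4} (size 1)  
  chi_0          1             1               1               1               1             
  chi_1          1             exp(2*I*pi/5)   exp(4*I*pi/5)   exp(-4*I*pi/5)  exp(-2*I*pi/5)
  chi_2          1             exp(4*I*pi/5)   exp(-2*I*pi/5)  exp(2*I*pi/5)   exp(-4*I*pi/5)
  chi_3          1             exp(-4*I*pi/5)  exp(2*I*pi/5)   exp(-2*I*pi/5)  exp(4*I*pi/5) 
  chi_4          1             exp(-2*I*pi/5)  exp(-4*I*pi/5)  exp(4*I*pi/5)   exp(2*I*pi/5) 

Spot check: chi_0(3) = zeta_5^(0*3) = zeta_5^0 = 1.

Justification: Z/5Z is abelian, so all 5 irreducible complex representations are 1-dimensional. They are given by chi_k(m) = zeta_5^(k*m) for k = 0,...,4. Row orthogonality: sum_m chi_k(m) conj(chi_l(m)) = 5 * [k = l].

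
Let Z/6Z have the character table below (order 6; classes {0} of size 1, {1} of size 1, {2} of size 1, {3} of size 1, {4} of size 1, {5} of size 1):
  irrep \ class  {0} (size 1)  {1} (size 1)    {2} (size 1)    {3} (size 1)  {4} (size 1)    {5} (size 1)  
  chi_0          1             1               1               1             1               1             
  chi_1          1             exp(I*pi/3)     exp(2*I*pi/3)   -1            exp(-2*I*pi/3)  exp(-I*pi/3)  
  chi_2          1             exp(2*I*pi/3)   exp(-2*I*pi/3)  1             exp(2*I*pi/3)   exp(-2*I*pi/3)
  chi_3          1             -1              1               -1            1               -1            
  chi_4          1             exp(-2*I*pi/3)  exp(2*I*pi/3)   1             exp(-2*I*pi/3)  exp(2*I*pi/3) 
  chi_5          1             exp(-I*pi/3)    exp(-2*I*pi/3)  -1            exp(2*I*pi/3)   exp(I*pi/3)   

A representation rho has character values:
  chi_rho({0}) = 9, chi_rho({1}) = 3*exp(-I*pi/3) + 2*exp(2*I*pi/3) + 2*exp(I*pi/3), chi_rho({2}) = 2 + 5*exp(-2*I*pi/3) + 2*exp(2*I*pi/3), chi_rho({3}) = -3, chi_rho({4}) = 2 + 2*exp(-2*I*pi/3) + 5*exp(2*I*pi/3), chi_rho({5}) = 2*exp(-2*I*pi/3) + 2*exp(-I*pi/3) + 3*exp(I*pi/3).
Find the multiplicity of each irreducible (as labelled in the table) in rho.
Multiplicities: chi_0: 1, chi_1: 2, chi_2: 2, chi_3: 1, chi_4: 0, chi_5: 3.

Derivation: Use <chi_rho, chi> = (1/|G|) sum_C |C| * chi_rho(C) * conj(chi(C)) with |G| = 6 for each irreducible chi in the table:
  <chi_rho, chi_0> = (1/6)[1*(9)*conj(1) + 1*(3*exp(-I*pi/3) + 2*exp(2*I*pi/3) + 2*exp(I*pi/3))*conj(1) + 1*(2 + 5*exp(-2*I*pi/3) + 2*exp(2*I*pi/3))*conj(1) + 1*(-3)*conj(1) + 1*(2 + 2*exp(-2*I*pi/3) + 5*exp(2*I*pi/3))*conj(1) + 1*(2*exp(-2*I*pi/3) + 2*exp(-I*pi/3) + 3*exp(I*pi/3))*conj(1)]
      = (1/6)[(9) + (3*exp(-I*pi/3) + 2*exp(2*I*pi/3) + 2*exp(I*pi/3)) + (2 + 5*exp(-2*I*pi/3) + 2*exp(2*I*pi/3)) + (-3) + (2 + 2*exp(-2*I*pi/3) + 5*exp(2*I*pi/3)) + (2*exp(-2*I*pi/3) + 2*exp(-I*pi/3) + 3*exp(I*pi/3))] = 6/6 = 1
  <chi_rho, chi_1> = (1/6)[1*(9)*conj(1) + 1*(3*exp(-I*pi/3) + 2*exp(2*I*pi/3) + 2*exp(I*pi/3))*conj(exp(I*pi/3)) + 1*(2 + 5*exp(-2*I*pi/3) + 2*exp(2*I*pi/3))*conj(exp(2*I*pi/3)) + 1*(-3)*conj(-1) + 1*(2 + 2*exp(-2*I*pi/3) + 5*exp(2*I*pi/3))*conj(exp(-2*I*pi/3)) + 1*(2*exp(-2*I*pi/3) + 2*exp(-I*pi/3) + 3*exp(I*pi/3))*conj(exp(-I*pi/3))]
      = (1/6)[(9) + (2 + 3*exp(-2*I*pi/3) + 2*exp(I*pi/3)) + (2 + 2*exp(-2*I*pi/3) + 5*exp(2*I*pi/3)) + (3) + (2 + 5*exp(-2*I*pi/3) + 2*exp(2*I*pi/3)) + (2 + 2*exp(-I*pi/3) + 3*exp(2*I*pi/3))] = 12/6 = 2
  <chi_rho, chi_2> = (1/6)[1*(9)*conj(1) + 1*(3*exp(-I*pi/3) + 2*exp(2*I*pi/3) + 2*exp(I*pi/3))*conj(exp(2*I*pi/3)) + 1*(2 + 5*exp(-2*I*pi/3) + 2*exp(2*I*pi/3))*conj(exp(-2*I*pi/3)) + 1*(-3)*conj(1) + 1*(2 + 2*exp(-2*I*pi/3) + 5*exp(2*I*pi/3))*conj(exp(2*I*pi/3)) + 1*(2*exp(-2*I*pi/3) + 2*exp(-I*pi/3) + 3*exp(I*pi/3))*conj(exp(-2*I*pi/3))]
      = (1/6)[(9) + (-1 + 2*exp(-I*pi/3)) + (3) + (-3) + (3) + (-1 + 2*exp(I*pi/3))] = 12/6 = 2
  <chi_rho, chi_3> = (1/6)[1*(9)*conj(1) + 1*(3*exp(-I*pi/3) + 2*exp(2*I*pi/3) + 2*exp(I*pi/3))*conj(-1) + 1*(2 + 5*exp(-2*I*pi/3) + 2*exp(2*I*pi/3))*conj(1) + 1*(-3)*conj(-1) + 1*(2 + 2*exp(-2*I*pi/3) + 5*exp(2*I*pi/3))*conj(1) + 1*(2*exp(-2*I*pi/3) + 2*exp(-I*pi/3) + 3*exp(I*pi/3))*conj(-1)]
      = (1/6)[(9) + (-2*exp(I*pi/3) - 2*exp(2*I*pi/3) - 3*exp(-I*pi/3)) + (2 + 5*exp(-2*I*pi/3) + 2*exp(2*I*pi/3)) + (3) + (2 + 2*exp(-2*I*pi/3) + 5*exp(2*I*pi/3)) + (-3*exp(I*pi/3) - 2*exp(-I*pi/3) - 2*exp(-2*I*pi/3))] = 6/6 = 1
  <chi_rho, chi_4> = (1/6)[1*(9)*conj(1) + 1*(3*exp(-I*pi/3) + 2*exp(2*I*pi/3) + 2*exp(I*pi/3))*conj(exp(-2*I*pi/3)) + 1*(2 + 5*exp(-2*I*pi/3) + 2*exp(2*I*pi/3))*conj(exp(2*I*pi/3)) + 1*(-3)*conj(1) + 1*(2 + 2*exp(-2*I*pi/3) + 5*exp(2*I*pi/3))*conj(exp(-2*I*pi/3)) + 1*(2*exp(-2*I*pi/3) + 2*exp(-I*pi/3) + 3*exp(I*pi/3))*conj(exp(2*I*pi/3))]
      = (1/6)[(9) + (-2 + 2*exp(-2*I*pi/3) + 3*exp(I*pi/3)) + (2 + 2*exp(-2*I*pi/3) + 5*exp(2*I*pi/3)) + (-3) + (2 + 5*exp(-2*I*pi/3) + 2*exp(2*I*pi/3)) + (-2 + 3*exp(-I*pi/3) + 2*exp(2*I*pi/3))] = 0/6 = 0
  <chi_rho, chi_5> = (1/6)[1*(9)*conj(1) + 1*(3*exp(-I*pi/3) + 2*exp(2*I*pi/3) + 2*exp(I*pi/3))*conj(exp(-I*pi/3)) + 1*(2 + 5*exp(-2*I*pi/3) + 2*exp(2*I*pi/3))*conj(exp(-2*I*pi/3)) + 1*(-3)*conj(-1) + 1*(2 + 2*exp(-2*I*pi/3) + 5*exp(2*I*pi/3))*conj(exp(2*I*pi/3)) + 1*(2*exp(-2*I*pi/3) + 2*exp(-I*pi/3) + 3*exp(I*pi/3))*conj(exp(I*pi/3))]
      = (1/6)[(9) + (1 + 2*exp(2*I*pi/3)) + (3) + (3) + (3) + (1 + 2*exp(-2*I*pi/3))] = 18/6 = 3
(Exp terms are combined using exp(i*s)*conj(exp(i*t)) = exp(i*(s-t)), and sums of them are collapsed using the identity that for every m > 1 the m distinct m-th roots of unity sum to 0, e.g. 1 + exp(2*I*pi/3) + exp(-2*I*pi/3) = 0.)
Dimension check: dim(rho) = sum (mult * dim) = 1*1 + 2*1 + 2*1 + 1*1 + 0*1 + 3*1 = 9 = chi_rho(e) = 9.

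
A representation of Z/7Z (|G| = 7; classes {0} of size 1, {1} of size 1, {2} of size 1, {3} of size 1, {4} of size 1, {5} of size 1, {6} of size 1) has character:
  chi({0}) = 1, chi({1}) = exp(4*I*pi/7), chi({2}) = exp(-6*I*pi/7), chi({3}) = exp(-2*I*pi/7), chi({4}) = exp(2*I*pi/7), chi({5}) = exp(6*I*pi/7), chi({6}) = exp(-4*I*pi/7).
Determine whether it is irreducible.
Irreducible: <chi, chi> = 1.

Argument: <chi, chi> = (1/|G|) sum_C |C| * |chi(C)|^2 = (1/7)[1*|1|^2 + 1*|exp(4*I*pi/7)|^2 + 1*|exp(-6*I*pi/7)|^2 + 1*|exp(-2*I*pi/7)|^2 + 1*|exp(2*I*pi/7)|^2 + 1*|exp(6*I*pi/7)|^2 + 1*|exp(-4*I*pi/7)|^2]
  = (1/7)[(1) + (1) + (1) + (1) + (1) + (1) + (1)] = 7/7 = 1.
(Exp terms are combined using exp(i*s)*conj(exp(i*t)) = exp(i*(s-t)), and sums of them are collapsed using the identity that for every m > 1 the m distinct m-th roots of unity sum to 0, e.g. 1 + exp(2*I*pi/3) + exp(-2*I*pi/3) = 0.)
A character is irreducible iff <chi, chi> = 1, so this representation is irreducible.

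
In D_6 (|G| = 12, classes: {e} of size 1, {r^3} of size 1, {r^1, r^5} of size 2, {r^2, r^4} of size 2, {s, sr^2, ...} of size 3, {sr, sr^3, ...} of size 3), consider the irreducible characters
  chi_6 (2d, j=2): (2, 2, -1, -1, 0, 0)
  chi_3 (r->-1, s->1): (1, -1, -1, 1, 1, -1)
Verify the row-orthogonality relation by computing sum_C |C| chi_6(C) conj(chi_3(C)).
Sum = 0; so <chi_6, chi_3> = 0 (distinct irreducibles are orthogonal).

Working: Compute term by term over conjugacy classes (|C| * chi_6(C) * conj(chi_3(C))):
  1*(2)*conj(1) + 1*(2)*conj(-1) + 2*(-1)*conj(-1) + 2*(-1)*conj(1) + 3*(0)*conj(1) + 3*(0)*conj(-1)
  = (2) + (-2) + (2) + (-2) + (0) + (0)
  = 0.
Dividing by |G| = 12 gives 0/12 = 0, matching the row-orthogonality relation <chi_6, chi_3> = [chi_6 = chi_3].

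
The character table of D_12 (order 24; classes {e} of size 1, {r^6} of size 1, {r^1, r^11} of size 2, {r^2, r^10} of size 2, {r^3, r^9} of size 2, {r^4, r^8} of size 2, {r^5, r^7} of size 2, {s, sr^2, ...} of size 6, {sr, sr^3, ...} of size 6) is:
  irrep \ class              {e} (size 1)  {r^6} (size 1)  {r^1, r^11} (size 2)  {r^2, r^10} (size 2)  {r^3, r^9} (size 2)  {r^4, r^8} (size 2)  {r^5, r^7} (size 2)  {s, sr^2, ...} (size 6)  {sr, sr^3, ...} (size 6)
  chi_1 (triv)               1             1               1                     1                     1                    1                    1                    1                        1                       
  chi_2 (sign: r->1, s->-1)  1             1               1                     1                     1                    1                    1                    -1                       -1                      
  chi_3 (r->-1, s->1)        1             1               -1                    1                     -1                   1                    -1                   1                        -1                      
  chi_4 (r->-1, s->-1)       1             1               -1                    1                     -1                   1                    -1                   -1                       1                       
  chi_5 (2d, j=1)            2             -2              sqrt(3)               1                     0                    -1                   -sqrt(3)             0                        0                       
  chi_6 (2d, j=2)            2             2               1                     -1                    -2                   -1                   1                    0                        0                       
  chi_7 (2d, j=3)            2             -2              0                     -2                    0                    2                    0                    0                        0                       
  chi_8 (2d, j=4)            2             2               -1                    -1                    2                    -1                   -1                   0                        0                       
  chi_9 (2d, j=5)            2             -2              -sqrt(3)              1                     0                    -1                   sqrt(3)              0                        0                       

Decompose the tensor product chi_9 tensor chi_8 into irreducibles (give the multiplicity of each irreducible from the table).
chi_9 tensor chi_8 = chi_5 + chi_7 (all other irreducibles have multiplicity 0).

Reasoning: The character of a tensor product is the pointwise product (chi_9 * chi_8)(C) = chi_9(C) * chi_8(C):
  {e}: (2)*(2), {r^6}: (-2)*(2), {r^1, r^11}: (-sqrt(3))*(-1), {r^2, r^10}: (1)*(-1), {r^3, r^9}: (0)*(2), {r^4, r^8}: (-1)*(-1), {r^5, r^7}: (sqrt(3))*(-1), {s, sr^2, ...}: (0)*(0), {sr, sr^3, ...}: (0)*(0)
so (chi_9 * chi_8) takes values
  {e} -> 4, {r^6} -> -4, {r^1, r^11} -> sqrt(3), {r^2, r^10} -> -1, {r^3, r^9} -> 0, {r^4, r^8} -> 1, {r^5, r^7} -> -sqrt(3), {s, sr^2, ...} -> 0, {sr, sr^3, ...} -> 0.
Now take the inner product of this character with each irreducible chi from the table, <chi_9*chi_8, chi> = (1/24) sum_C |C| (chi_9*chi_8)(C) conj(chi(C)):
  <chi_9*chi_8, chi_1> = (1/24)[1*(4)*conj(1) + 1*(-4)*conj(1) + 2*(sqrt(3))*conj(1) + 2*(-1)*conj(1) + 2*(0)*conj(1) + 2*(1)*conj(1) + 2*(-sqrt(3))*conj(1) + 6*(0)*conj(1) + 6*(0)*conj(1)]
      = (1/24)[(4) + (-4) + (2*sqrt(3)) + (-2) + (0) + (2) + (-2*sqrt(3)) + (0) + (0)] = 0/24 = 0
  <chi_9*chi_8, chi_2> = (1/24)[1*(4)*conj(1) + 1*(-4)*conj(1) + 2*(sqrt(3))*conj(1) + 2*(-1)*conj(1) + 2*(0)*conj(1) + 2*(1)*conj(1) + 2*(-sqrt(3))*conj(1) + 6*(0)*conj(-1) + 6*(0)*conj(-1)]
      = (1/24)[(4) + (-4) + (2*sqrt(3)) + (-2) + (0) + (2) + (-2*sqrt(3)) + (0) + (0)] = 0/24 = 0
  <chi_9*chi_8, chi_3> = (1/24)[1*(4)*conj(1) + 1*(-4)*conj(1) + 2*(sqrt(3))*conj(-1) + 2*(-1)*conj(1) + 2*(0)*conj(-1) + 2*(1)*conj(1) + 2*(-sqrt(3))*conj(-1) + 6*(0)*conj(1) + 6*(0)*conj(-1)]
      = (1/24)[(4) + (-4) + (-2*sqrt(3)) + (-2) + (0) + (2) + (2*sqrt(3)) + (0) + (0)] = 0/24 = 0
  <chi_9*chi_8, chi_4> = (1/24)[1*(4)*conj(1) + 1*(-4)*conj(1) + 2*(sqrt(3))*conj(-1) + 2*(-1)*conj(1) + 2*(0)*conj(-1) + 2*(1)*conj(1) + 2*(-sqrt(3))*conj(-1) + 6*(0)*conj(-1) + 6*(0)*conj(1)]
      = (1/24)[(4) + (-4) + (-2*sqrt(3)) + (-2) + (0) + (2) + (2*sqrt(3)) + (0) + (0)] = 0/24 = 0
  <chi_9*chi_8, chi_5> = (1/24)[1*(4)*conj(2) + 1*(-4)*conj(-2) + 2*(sqrt(3))*conj(sqrt(3)) + 2*(-1)*conj(1) + 2*(0)*conj(0) + 2*(1)*conj(-1) + 2*(-sqrt(3))*conj(-sqrt(3)) + 6*(0)*conj(0) + 6*(0)*conj(0)]
      = (1/24)[(8) + (8) + (6) + (-2) + (0) + (-2) + (6) + (0) + (0)] = 24/24 = 1
  <chi_9*chi_8, chi_6> = (1/24)[1*(4)*conj(2) + 1*(-4)*conj(2) + 2*(sqrt(3))*conj(1) + 2*(-1)*conj(-1) + 2*(0)*conj(-2) + 2*(1)*conj(-1) + 2*(-sqrt(3))*conj(1) + 6*(0)*conj(0) + 6*(0)*conj(0)]
      = (1/24)[(8) + (-8) + (2*sqrt(3)) + (2) + (0) + (-2) + (-2*sqrt(3)) + (0) + (0)] = 0/24 = 0
  <chi_9*chi_8, chi_7> = (1/24)[1*(4)*conj(2) + 1*(-4)*conj(-2) + 2*(sqrt(3))*conj(0) + 2*(-1)*conj(-2) + 2*(0)*conj(0) + 2*(1)*conj(2) + 2*(-sqrt(3))*conj(0) + 6*(0)*conj(0) + 6*(0)*conj(0)]
      = (1/24)[(8) + (8) + (0) + (4) + (0) + (4) + (0) + (0) + (0)] = 24/24 = 1
  <chi_9*chi_8, chi_8> = (1/24)[1*(4)*conj(2) + 1*(-4)*conj(2) + 2*(sqrt(3))*conj(-1) + 2*(-1)*conj(-1) + 2*(0)*conj(2) + 2*(1)*conj(-1) + 2*(-sqrt(3))*conj(-1) + 6*(0)*conj(0) + 6*(0)*conj(0)]
      = (1/24)[(8) + (-8) + (-2*sqrt(3)) + (2) + (0) + (-2) + (2*sqrt(3)) + (0) + (0)] = 0/24 = 0
  <chi_9*chi_8, chi_9> = (1/24)[1*(4)*conj(2) + 1*(-4)*conj(-2) + 2*(sqrt(3))*conj(-sqrt(3)) + 2*(-1)*conj(1) + 2*(0)*conj(0) + 2*(1)*conj(-1) + 2*(-sqrt(3))*conj(sqrt(3)) + 6*(0)*conj(0) + 6*(0)*conj(0)]
      = (1/24)[(8) + (8) + (-6) + (-2) + (0) + (-2) + (-6) + (0) + (0)] = 0/24 = 0
Hence the multiplicities are chi_5: 1, chi_7: 1. Dimension check: dim(chi_9)*dim(chi_8) = 2*2 = 4 and sum (mult * dim) = 1*2 + 1*2 = 4.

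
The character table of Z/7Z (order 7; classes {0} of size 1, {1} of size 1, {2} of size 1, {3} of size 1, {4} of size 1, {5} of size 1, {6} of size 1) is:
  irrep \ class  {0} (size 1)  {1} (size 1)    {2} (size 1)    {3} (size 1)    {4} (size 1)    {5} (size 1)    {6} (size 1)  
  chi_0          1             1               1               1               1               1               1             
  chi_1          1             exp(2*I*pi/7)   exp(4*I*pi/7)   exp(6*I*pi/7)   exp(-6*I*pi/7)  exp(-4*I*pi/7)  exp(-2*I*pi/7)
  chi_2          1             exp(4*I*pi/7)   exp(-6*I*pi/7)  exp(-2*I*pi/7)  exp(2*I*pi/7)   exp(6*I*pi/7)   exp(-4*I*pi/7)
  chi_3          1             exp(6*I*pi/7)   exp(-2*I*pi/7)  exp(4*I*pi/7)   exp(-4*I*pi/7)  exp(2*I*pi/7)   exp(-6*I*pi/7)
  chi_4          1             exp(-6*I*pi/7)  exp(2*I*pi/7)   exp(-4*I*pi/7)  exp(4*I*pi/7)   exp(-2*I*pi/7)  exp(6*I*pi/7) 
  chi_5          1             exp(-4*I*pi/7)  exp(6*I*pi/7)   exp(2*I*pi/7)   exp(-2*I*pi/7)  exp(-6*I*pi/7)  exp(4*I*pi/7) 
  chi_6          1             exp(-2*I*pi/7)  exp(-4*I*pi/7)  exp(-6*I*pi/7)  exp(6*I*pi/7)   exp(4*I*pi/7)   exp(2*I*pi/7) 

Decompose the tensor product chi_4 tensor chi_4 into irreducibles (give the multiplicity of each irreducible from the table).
chi_4 tensor chi_4 = chi_1 (all other irreducibles have multiplicity 0).

Justification: The character of a tensor product is the pointwise product (chi_4 * chi_4)(C) = chi_4(C) * chi_4(C):
  {0}: (1)*(1), {1}: (exp(-6*I*pi/7))*(exp(-6*I*pi/7)), {2}: (exp(2*I*pi/7))*(exp(2*I*pi/7)), {3}: (exp(-4*I*pi/7))*(exp(-4*I*pi/7)), {4}: (exp(4*I*pi/7))*(exp(4*I*pi/7)), {5}: (exp(-2*I*pi/7))*(exp(-2*I*pi/7)), {6}: (exp(6*I*pi/7))*(exp(6*I*pi/7))
so (chi_4 * chi_4) takes values
  {0} -> 1, {1} -> exp(2*I*pi/7), {2} -> exp(4*I*pi/7), {3} -> exp(6*I*pi/7), {4} -> exp(-6*I*pi/7), {5} -> exp(-4*I*pi/7), {6} -> exp(-2*I*pi/7).
Now take the inner product of this character with each irreducible chi from the table, <chi_4*chi_4, chi> = (1/7) sum_C |C| (chi_4*chi_4)(C) conj(chi(C)):
  <chi_4*chi_4, chi_0> = (1/7)[1*(1)*conj(1) + 1*(exp(2*I*pi/7))*conj(1) + 1*(exp(4*I*pi/7))*conj(1) + 1*(exp(6*I*pi/7))*conj(1) + 1*(exp(-6*I*pi/7))*conj(1) + 1*(exp(-4*I*pi/7))*conj(1) + 1*(exp(-2*I*pi/7))*conj(1)]
      = (1/7)[(1) + (exp(2*I*pi/7)) + (exp(4*I*pi/7)) + (exp(6*I*pi/7)) + (exp(-6*I*pi/7)) + (exp(-4*I*pi/7)) + (exp(-2*I*pi/7))] = 0/7 = 0
  <chi_4*chi_4, chi_1> = (1/7)[1*(1)*conj(1) + 1*(exp(2*I*pi/7))*conj(exp(2*I*pi/7)) + 1*(exp(4*I*pi/7))*conj(exp(4*I*pi/7)) + 1*(exp(6*I*pi/7))*conj(exp(6*I*pi/7)) + 1*(exp(-6*I*pi/7))*conj(exp(-6*I*pi/7)) + 1*(exp(-4*I*pi/7))*conj(exp(-4*I*pi/7)) + 1*(exp(-2*I*pi/7))*conj(exp(-2*I*pi/7))]
      = (1/7)[(1) + (1) + (1) + (1) + (1) + (1) + (1)] = 7/7 = 1
  <chi_4*chi_4, chi_2> = (1/7)[1*(1)*conj(1) + 1*(exp(2*I*pi/7))*conj(exp(4*I*pi/7)) + 1*(exp(4*I*pi/7))*conj(exp(-6*I*pi/7)) + 1*(exp(6*I*pi/7))*conj(exp(-2*I*pi/7)) + 1*(exp(-6*I*pi/7))*conj(exp(2*I*pi/7)) + 1*(exp(-4*I*pi/7))*conj(exp(6*I*pi/7)) + 1*(exp(-2*I*pi/7))*conj(exp(-4*I*pi/7))]
      = (1/7)[(1) + (exp(-2*I*pi/7)) + (exp(-4*I*pi/7)) + (exp(-6*I*pi/7)) + (exp(6*I*pi/7)) + (exp(4*I*pi/7)) + (exp(2*I*pi/7))] = 0/7 = 0
  <chi_4*chi_4, chi_3> = (1/7)[1*(1)*conj(1) + 1*(exp(2*I*pi/7))*conj(exp(6*I*pi/7)) + 1*(exp(4*I*pi/7))*conj(exp(-2*I*pi/7)) + 1*(exp(6*I*pi/7))*conj(exp(4*I*pi/7)) + 1*(exp(-6*I*pi/7))*conj(exp(-4*I*pi/7)) + 1*(exp(-4*I*pi/7))*conj(exp(2*I*pi/7)) + 1*(exp(-2*I*pi/7))*conj(exp(-6*I*pi/7))]
      = (1/7)[(1) + (exp(-4*I*pi/7)) + (exp(6*I*pi/7)) + (exp(2*I*pi/7)) + (exp(-2*I*pi/7)) + (exp(-6*I*pi/7)) + (exp(4*I*pi/7))] = 0/7 = 0
  <chi_4*chi_4, chi_4> = (1/7)[1*(1)*conj(1) + 1*(exp(2*I*pi/7))*conj(exp(-6*I*pi/7)) + 1*(exp(4*I*pi/7))*conj(exp(2*I*pi/7)) + 1*(exp(6*I*pi/7))*conj(exp(-4*I*pi/7)) + 1*(exp(-6*I*pi/7))*conj(exp(4*I*pi/7)) + 1*(exp(-4*I*pi/7))*conj(exp(-2*I*pi/7)) + 1*(exp(-2*I*pi/7))*conj(exp(6*I*pi/7))]
      = (1/7)[(1) + (exp(-6*I*pi/7)) + (exp(2*I*pi/7)) + (exp(-4*I*pi/7)) + (exp(4*I*pi/7)) + (exp(-2*I*pi/7)) + (exp(6*I*pi/7))] = 0/7 = 0
  <chi_4*chi_4, chi_5> = (1/7)[1*(1)*conj(1) + 1*(exp(2*I*pi/7))*conj(exp(-4*I*pi/7)) + 1*(exp(4*I*pi/7))*conj(exp(6*I*pi/7)) + 1*(exp(6*I*pi/7))*conj(exp(2*I*pi/7)) + 1*(exp(-6*I*pi/7))*conj(exp(-2*I*pi/7)) + 1*(exp(-4*I*pi/7))*conj(exp(-6*I*pi/7)) + 1*(exp(-2*I*pi/7))*conj(exp(4*I*pi/7))]
      = (1/7)[(1) + (exp(6*I*pi/7)) + (exp(-2*I*pi/7)) + (exp(4*I*pi/7)) + (exp(-4*I*pi/7)) + (exp(2*I*pi/7)) + (exp(-6*I*pi/7))] = 0/7 = 0
  <chi_4*chi_4, chi_6> = (1/7)[1*(1)*conj(1) + 1*(exp(2*I*pi/7))*conj(exp(-2*I*pi/7)) + 1*(exp(4*I*pi/7))*conj(exp(-4*I*pi/7)) + 1*(exp(6*I*pi/7))*conj(exp(-6*I*pi/7)) + 1*(exp(-6*I*pi/7))*conj(exp(6*I*pi/7)) + 1*(exp(-4*I*pi/7))*conj(exp(4*I*pi/7)) + 1*(exp(-2*I*pi/7))*conj(exp(2*I*pi/7))]
      = (1/7)[(1) + (exp(4*I*pi/7)) + (exp(-6*I*pi/7)) + (exp(-2*I*pi/7)) + (exp(2*I*pi/7)) + (exp(6*I*pi/7)) + (exp(-4*I*pi/7))] = 0/7 = 0
(Exp terms are combined using exp(i*s)*conj(exp(i*t)) = exp(i*(s-t)), and sums of them are collapsed using the identity that for every m > 1 the m distinct m-th roots of unity sum to 0, e.g. 1 + exp(2*I*pi/3) + exp(-2*I*pi/3) = 0.)
Hence the multiplicities are chi_1: 1. Dimension check: dim(chi_4)*dim(chi_4) = 1*1 = 1 and sum (mult * dim) = 1*1 = 1.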